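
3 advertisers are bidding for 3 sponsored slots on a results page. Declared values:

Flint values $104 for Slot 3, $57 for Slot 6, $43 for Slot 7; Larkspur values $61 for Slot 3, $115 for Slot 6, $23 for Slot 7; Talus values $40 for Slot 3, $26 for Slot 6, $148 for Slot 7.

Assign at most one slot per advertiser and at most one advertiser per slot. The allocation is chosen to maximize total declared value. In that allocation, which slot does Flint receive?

This is a one-to-one assignment (maximum-weight bipartite matching).
Optimal: Flint→Slot 3 ($104), Larkspur→Slot 6 ($115), Talus→Slot 7 ($148) — total 104+115+148 = $367.
Next-best assignment: Flint→Slot 6, Larkspur→Slot 3, Talus→Slot 7 = $266.

Flint receives Slot 3.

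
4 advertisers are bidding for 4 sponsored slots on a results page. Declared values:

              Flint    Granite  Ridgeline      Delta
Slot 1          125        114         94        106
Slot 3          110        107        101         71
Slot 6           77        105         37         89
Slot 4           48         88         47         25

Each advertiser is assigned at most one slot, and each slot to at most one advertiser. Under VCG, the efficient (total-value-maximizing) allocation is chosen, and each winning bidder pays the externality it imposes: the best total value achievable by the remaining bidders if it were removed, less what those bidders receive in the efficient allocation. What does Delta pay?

Efficient allocation: Flint→Slot 1 ($125), Granite→Slot 4 ($88), Ridgeline→Slot 3 ($101), Delta→Slot 6 ($89); total welfare W = $403.
Delta receives Slot 6 at value $89, so the others get W − 89 = $314.
Without Delta: best allocation of the remaining 3 bidders over all 4 slots is Flint→Slot 1 ($125), Granite→Slot 6 ($105), Ridgeline→Slot 3 ($101), total $331.
VCG payment = (others' best without Delta) − (others' welfare with Delta) = 331 − 314 = $17.

Delta pays $17.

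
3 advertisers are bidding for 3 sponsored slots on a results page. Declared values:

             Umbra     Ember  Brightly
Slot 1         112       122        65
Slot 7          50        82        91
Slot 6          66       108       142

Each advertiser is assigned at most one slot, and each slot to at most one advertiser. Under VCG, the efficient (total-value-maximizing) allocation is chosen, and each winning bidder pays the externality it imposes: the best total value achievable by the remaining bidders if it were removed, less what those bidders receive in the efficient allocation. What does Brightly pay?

Brightly pays $26.

Efficient allocation: Umbra→Slot 1 ($112), Ember→Slot 7 ($82), Brightly→Slot 6 ($142); total welfare W = $336.
Brightly receives Slot 6 at value $142, so the others get W − 142 = $194.
Without Brightly: best allocation of the remaining 2 bidders over all 3 slots is Umbra→Slot 1 ($112), Ember→Slot 6 ($108), total $220.
VCG payment = (others' best without Brightly) − (others' welfare with Brightly) = 220 − 194 = $26.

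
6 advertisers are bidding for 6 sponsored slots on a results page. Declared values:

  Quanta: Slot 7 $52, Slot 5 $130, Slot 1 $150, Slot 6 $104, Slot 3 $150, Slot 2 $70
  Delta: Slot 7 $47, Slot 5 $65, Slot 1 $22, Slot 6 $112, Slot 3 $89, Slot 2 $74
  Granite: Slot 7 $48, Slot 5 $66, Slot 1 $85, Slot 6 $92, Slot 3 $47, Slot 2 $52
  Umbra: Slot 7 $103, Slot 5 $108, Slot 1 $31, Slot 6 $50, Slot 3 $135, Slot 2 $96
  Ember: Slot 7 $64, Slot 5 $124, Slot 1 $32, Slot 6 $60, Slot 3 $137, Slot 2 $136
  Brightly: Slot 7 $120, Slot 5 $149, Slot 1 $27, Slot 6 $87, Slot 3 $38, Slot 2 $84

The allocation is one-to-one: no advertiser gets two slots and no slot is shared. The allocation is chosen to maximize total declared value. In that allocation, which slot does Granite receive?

Granite receives Slot 1.

Treat this as an assignment problem: match each advertiser to one slot.
Optimal: Quanta→Slot 3 ($150), Delta→Slot 6 ($112), Granite→Slot 1 ($85), Umbra→Slot 7 ($103), Ember→Slot 2 ($136), Brightly→Slot 5 ($149) — total 150+112+85+103+136+149 = $735.
Row-greedy (each advertiser in turn takes its best remaining slot) gives $719, worse by 16.
No other one-to-one assignment exceeds $735.
Granite's own top slot is Slot 6 ($92), but forcing Granite→Slot 6 and reassigning the rest optimally gives only $719 — worse by 16.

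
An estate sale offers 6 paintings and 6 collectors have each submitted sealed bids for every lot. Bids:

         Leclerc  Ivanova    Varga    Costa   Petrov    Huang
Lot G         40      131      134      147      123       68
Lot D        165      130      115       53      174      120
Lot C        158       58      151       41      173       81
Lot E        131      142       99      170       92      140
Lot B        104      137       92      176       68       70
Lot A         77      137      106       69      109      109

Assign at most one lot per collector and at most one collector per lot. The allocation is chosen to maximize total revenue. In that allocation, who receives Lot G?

Treat this as an assignment problem: match each collector to one lot.
Optimal: Leclerc→Lot D ($165), Ivanova→Lot A ($137), Varga→Lot G ($134), Costa→Lot B ($176), Petrov→Lot C ($173), Huang→Lot E ($140) — total 165+137+134+176+173+140 = $925.
Row-greedy (each collector in turn takes its best remaining lot) gives $866, worse by 59.
Next-best assignment: Leclerc→Lot C, Ivanova→Lot A, Varga→Lot G, Costa→Lot B, Petrov→Lot D, Huang→Lot E = $919.
Checked against all permutations: $925 is optimal.
Varga's own top lot is Lot C ($151), but forcing Varga→Lot C and reassigning the rest optimally gives only $892 — worse by 33.

Varga receives Lot G.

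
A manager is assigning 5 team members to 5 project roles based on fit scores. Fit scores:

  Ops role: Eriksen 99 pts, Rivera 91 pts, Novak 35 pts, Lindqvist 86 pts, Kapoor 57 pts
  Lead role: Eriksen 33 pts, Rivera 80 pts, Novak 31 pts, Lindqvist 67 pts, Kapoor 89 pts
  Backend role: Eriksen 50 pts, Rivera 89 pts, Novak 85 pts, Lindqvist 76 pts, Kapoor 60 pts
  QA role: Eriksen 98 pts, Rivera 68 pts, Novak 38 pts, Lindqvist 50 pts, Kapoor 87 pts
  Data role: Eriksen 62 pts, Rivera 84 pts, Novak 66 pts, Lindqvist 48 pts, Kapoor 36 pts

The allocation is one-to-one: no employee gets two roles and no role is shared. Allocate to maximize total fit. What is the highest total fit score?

This is the linear assignment problem.
Optimal: Eriksen→QA role (98 pts), Rivera→Data role (84 pts), Novak→Backend role (85 pts), Lindqvist→Ops role (86 pts), Kapoor→Lead role (89 pts) — total 98+84+85+86+89 = 442 pts.
Max-entry greedy (repeatedly take the single best remaining cell) gives 393 pts, worse by 49.
Next-best assignment: Eriksen→QA role, Rivera→Backend role, Novak→Data role, Lindqvist→Ops role, Kapoor→Lead role = 428 pts.
Swapping Rivera↔Novak (Rivera→Backend role 89 pts, Novak→Data role 66 pts) loses 14.
Checked against all permutations: 442 pts is optimal.

Maximum total: 442 pts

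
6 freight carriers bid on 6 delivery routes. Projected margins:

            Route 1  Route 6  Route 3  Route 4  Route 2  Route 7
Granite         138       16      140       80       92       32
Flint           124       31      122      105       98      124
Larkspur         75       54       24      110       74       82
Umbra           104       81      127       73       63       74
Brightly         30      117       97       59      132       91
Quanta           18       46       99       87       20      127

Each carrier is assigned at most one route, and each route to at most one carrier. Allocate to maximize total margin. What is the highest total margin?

Max total: $717k

Optimal: Granite→Route 1 ($138k), Flint→Route 2 ($98k), Larkspur→Route 4 ($110k), Umbra→Route 3 ($127k), Brightly→Route 6 ($117k), Quanta→Route 7 ($127k) — total 138+98+110+127+117+127 = $717k.
Row-greedy (each carrier in turn takes its best remaining route) gives $714k, worse by 3.
Checked against all permutations: $717k is optimal.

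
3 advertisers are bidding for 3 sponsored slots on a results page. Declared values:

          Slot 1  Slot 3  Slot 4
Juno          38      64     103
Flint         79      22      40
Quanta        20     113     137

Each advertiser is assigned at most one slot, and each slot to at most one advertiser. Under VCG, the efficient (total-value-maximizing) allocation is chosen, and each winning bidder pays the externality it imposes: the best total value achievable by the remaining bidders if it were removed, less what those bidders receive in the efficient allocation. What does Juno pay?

Efficient allocation: Juno→Slot 4 ($103), Flint→Slot 1 ($79), Quanta→Slot 3 ($113); total welfare W = $295.
Juno receives Slot 4 at value $103, so the others get W − 103 = $192.
Without Juno: best allocation of the remaining 2 bidders over all 3 slots is Flint→Slot 1 ($79), Quanta→Slot 4 ($137), total $216.
VCG payment = (others' best without Juno) − (others' welfare with Juno) = 216 − 192 = $24.

Juno pays $24.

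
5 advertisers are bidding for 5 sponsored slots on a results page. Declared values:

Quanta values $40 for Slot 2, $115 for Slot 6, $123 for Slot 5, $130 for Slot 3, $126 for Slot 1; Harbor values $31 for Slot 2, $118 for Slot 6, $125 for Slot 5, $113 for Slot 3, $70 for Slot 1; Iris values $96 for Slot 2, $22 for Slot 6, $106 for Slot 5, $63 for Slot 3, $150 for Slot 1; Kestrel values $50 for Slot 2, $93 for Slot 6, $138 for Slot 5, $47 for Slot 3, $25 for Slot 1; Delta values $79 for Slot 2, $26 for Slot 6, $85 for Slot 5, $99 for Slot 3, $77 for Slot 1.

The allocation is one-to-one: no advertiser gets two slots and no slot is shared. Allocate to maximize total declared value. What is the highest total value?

Maximum total: $615

This is the linear assignment problem.
Optimal: Quanta→Slot 3 ($130), Harbor→Slot 6 ($118), Iris→Slot 1 ($150), Kestrel→Slot 5 ($138), Delta→Slot 2 ($79) — total 130+118+150+138+79 = $615.
Column-greedy (each slot in turn goes to its best remaining advertiser) gives $559, worse by 56.
Next-best assignment: Quanta→Slot 6, Harbor→Slot 3, Iris→Slot 1, Kestrel→Slot 5, Delta→Slot 2 = $595.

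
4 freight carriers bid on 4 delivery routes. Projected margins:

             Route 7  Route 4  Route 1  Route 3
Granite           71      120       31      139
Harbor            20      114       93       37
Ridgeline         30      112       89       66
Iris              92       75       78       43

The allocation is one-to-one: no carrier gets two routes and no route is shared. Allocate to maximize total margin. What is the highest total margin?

Max total: $436k

Optimal: Granite→Route 3 ($139k), Harbor→Route 1 ($93k), Ridgeline→Route 4 ($112k), Iris→Route 7 ($92k) — total 139+93+112+92 = $436k.
Max-entry greedy (repeatedly take the single best remaining cell) gives $434k, worse by 2.
Swapping Ridgeline↔Harbor (Ridgeline→Route 1 $89k, Harbor→Route 4 $114k) loses 2.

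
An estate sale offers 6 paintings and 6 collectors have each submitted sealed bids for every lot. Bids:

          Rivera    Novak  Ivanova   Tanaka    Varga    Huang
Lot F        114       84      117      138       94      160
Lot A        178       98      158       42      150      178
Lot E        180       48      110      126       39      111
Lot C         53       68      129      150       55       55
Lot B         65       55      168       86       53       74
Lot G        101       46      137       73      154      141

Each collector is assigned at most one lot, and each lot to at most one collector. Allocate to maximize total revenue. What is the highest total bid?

Optimal: Rivera→Lot E ($180), Novak→Lot F ($84), Ivanova→Lot B ($168), Tanaka→Lot C ($150), Varga→Lot G ($154), Huang→Lot A ($178) — total 180+84+168+150+154+178 = $914.
Column-greedy (each lot in turn goes to its best remaining collector) gives $802, worse by 112.
Next-best assignment: Rivera→Lot E, Novak→Lot A, Ivanova→Lot B, Tanaka→Lot C, Varga→Lot G, Huang→Lot F = $910.

Maximum total: $914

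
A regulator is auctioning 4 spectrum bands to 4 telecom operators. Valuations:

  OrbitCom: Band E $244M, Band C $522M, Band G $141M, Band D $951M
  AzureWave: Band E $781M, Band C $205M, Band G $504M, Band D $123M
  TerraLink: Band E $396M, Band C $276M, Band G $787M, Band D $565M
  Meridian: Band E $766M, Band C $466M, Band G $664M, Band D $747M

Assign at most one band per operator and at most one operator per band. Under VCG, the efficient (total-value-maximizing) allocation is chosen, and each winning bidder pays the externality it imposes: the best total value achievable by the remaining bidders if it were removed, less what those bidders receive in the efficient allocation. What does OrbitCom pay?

Efficient allocation: OrbitCom→Band D ($951M), AzureWave→Band E ($781M), TerraLink→Band G ($787M), Meridian→Band C ($466M); total welfare W = $2985M.
OrbitCom receives Band D at value $951M, so the others get W − 951 = $2034M.
Without OrbitCom: best allocation of the remaining 3 bidders over all 4 bands is AzureWave→Band E ($781M), TerraLink→Band G ($787M), Meridian→Band D ($747M), total $2315M.
VCG payment = (others' best without OrbitCom) − (others' welfare with OrbitCom) = 2315 − 2034 = $281M.

OrbitCom pays $281M.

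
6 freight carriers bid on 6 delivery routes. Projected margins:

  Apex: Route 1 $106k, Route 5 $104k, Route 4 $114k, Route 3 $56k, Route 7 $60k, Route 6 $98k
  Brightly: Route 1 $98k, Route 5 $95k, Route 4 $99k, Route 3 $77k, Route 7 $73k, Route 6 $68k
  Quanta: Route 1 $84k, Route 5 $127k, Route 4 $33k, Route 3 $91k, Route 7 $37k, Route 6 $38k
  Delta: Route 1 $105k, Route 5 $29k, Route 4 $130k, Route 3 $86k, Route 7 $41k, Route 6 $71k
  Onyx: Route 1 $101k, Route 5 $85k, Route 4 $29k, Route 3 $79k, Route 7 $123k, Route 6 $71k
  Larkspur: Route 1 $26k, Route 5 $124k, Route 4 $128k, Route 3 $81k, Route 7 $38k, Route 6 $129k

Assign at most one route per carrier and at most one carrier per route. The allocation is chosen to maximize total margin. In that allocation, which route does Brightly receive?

Brightly receives Route 3.

Optimal: Apex→Route 1 ($106k), Brightly→Route 3 ($77k), Quanta→Route 5 ($127k), Delta→Route 4 ($130k), Onyx→Route 7 ($123k), Larkspur→Route 6 ($129k) — total 106+77+127+130+123+129 = $692k.
Next-best assignment: Apex→Route 4, Brightly→Route 1, Quanta→Route 5, Delta→Route 3, Onyx→Route 7, Larkspur→Route 6 = $677k.
Brightly's own top route is Route 4 ($99k), but forcing Brightly→Route 4 and reassigning the rest optimally gives only $670k — worse by 22.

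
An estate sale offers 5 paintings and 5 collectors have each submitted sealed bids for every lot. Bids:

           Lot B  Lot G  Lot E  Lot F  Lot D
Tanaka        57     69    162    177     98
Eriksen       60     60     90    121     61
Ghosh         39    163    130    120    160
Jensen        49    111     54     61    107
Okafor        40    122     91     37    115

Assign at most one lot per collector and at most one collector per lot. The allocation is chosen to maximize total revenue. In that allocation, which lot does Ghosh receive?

Optimal: Tanaka→Lot E ($162), Eriksen→Lot F ($121), Ghosh→Lot D ($160), Jensen→Lot B ($49), Okafor→Lot G ($122) — total 162+121+160+49+122 = $614.
Column-greedy (each lot in turn goes to its best remaining collector) gives $561, worse by 53.
Checked against all permutations: $614 is optimal.
Ghosh's own top lot is Lot G ($163), but forcing Ghosh→Lot G and reassigning the rest optimally gives only $610 — worse by 4.

Ghosh receives Lot D.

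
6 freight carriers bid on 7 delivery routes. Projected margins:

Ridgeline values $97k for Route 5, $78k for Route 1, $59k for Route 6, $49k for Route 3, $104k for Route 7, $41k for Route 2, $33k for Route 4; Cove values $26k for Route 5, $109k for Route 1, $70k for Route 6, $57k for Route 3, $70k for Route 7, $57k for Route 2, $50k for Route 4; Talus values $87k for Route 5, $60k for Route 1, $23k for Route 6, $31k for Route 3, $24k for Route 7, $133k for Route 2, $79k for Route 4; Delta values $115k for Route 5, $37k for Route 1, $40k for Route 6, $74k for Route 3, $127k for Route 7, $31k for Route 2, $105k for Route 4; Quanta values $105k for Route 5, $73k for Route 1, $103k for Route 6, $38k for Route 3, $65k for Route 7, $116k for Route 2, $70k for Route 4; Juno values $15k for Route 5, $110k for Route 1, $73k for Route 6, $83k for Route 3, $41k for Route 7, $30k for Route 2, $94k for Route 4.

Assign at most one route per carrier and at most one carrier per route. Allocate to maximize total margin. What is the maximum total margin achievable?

Max total: $663k

Optimal: Ridgeline→Route 5 ($97k), Cove→Route 1 ($109k), Talus→Route 2 ($133k), Delta→Route 7 ($127k), Quanta→Route 6 ($103k), Juno→Route 4 ($94k) — total 97+109+133+127+103+94 = $663k.
Column-greedy (each route in turn goes to its best remaining carrier) gives $622k, worse by 41.
Swapping Cove↔Ridgeline (Cove→Route 5 $26k, Ridgeline→Route 1 $78k) loses 102.
No other one-to-one assignment exceeds $663k.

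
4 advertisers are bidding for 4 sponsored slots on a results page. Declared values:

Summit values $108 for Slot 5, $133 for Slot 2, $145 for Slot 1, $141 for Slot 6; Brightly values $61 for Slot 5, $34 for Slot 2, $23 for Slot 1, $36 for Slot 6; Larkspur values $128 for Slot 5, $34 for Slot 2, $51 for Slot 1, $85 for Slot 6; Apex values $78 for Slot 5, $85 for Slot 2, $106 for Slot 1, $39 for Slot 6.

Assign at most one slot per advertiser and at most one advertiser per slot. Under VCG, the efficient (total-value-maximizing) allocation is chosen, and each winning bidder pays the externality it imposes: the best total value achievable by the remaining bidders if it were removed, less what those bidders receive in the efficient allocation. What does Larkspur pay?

Larkspur pays $27.

Efficient allocation: Summit→Slot 6 ($141), Brightly→Slot 2 ($34), Larkspur→Slot 5 ($128), Apex→Slot 1 ($106); total welfare W = $409.
Larkspur receives Slot 5 at value $128, so the others get W − 128 = $281.
Without Larkspur: best allocation of the remaining 3 bidders over all 4 slots is Summit→Slot 6 ($141), Brightly→Slot 5 ($61), Apex→Slot 1 ($106), total $308.
VCG payment = (others' best without Larkspur) − (others' welfare with Larkspur) = 308 − 281 = $27.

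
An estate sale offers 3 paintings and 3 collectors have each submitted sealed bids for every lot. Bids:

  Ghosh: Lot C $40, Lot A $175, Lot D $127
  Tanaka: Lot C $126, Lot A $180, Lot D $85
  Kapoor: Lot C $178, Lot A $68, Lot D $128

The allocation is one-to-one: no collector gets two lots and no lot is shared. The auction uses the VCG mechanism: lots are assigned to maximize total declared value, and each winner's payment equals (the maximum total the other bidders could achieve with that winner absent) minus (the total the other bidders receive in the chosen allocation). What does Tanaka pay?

Tanaka pays $48.

Efficient allocation: Ghosh→Lot D ($127), Tanaka→Lot A ($180), Kapoor→Lot C ($178); total welfare W = $485.
Tanaka receives Lot A at value $180, so the others get W − 180 = $305.
Without Tanaka: best allocation of the remaining 2 bidders over all 3 lots is Ghosh→Lot A ($175), Kapoor→Lot C ($178), total $353.
VCG payment = (others' best without Tanaka) − (others' welfare with Tanaka) = 353 − 305 = $48.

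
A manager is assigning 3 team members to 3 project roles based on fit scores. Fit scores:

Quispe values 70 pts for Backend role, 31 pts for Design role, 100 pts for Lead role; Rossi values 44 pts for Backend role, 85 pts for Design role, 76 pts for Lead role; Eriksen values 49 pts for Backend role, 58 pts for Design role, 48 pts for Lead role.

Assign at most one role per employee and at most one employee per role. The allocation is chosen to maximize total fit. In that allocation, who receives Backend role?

Eriksen receives Backend role.

Optimal: Quispe→Lead role (100 pts), Rossi→Design role (85 pts), Eriksen→Backend role (49 pts) — total 100+85+49 = 234 pts.
Column-greedy (each role in turn goes to its best remaining employee) gives 203 pts, worse by 31.
Next-best assignment: Quispe→Backend role, Rossi→Lead role, Eriksen→Design role = 204 pts.
Swapping Rossi↔Eriksen (Rossi→Backend role 44 pts, Eriksen→Design role 58 pts) loses 32.
No other one-to-one assignment exceeds 234 pts.
Eriksen's own top role is Design role (58 pts), but forcing Eriksen→Design role and reassigning the rest optimally gives only 204 pts — worse by 30.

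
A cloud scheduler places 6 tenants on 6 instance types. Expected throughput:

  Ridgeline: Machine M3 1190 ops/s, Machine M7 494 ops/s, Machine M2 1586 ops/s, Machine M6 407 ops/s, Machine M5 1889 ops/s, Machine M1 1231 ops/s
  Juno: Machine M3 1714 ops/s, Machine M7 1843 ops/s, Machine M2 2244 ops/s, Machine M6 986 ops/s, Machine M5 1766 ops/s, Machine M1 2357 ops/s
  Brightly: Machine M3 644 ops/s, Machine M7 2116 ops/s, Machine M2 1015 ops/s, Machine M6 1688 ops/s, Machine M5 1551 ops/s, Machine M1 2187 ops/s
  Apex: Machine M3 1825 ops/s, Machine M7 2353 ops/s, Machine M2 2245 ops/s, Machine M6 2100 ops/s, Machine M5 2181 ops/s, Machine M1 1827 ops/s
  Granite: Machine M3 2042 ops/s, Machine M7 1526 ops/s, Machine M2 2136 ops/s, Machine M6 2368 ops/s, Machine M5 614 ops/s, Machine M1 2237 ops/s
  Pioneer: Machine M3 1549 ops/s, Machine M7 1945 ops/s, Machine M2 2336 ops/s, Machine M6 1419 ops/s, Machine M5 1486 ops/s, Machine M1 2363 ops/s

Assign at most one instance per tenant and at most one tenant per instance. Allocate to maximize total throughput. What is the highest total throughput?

Optimal: Ridgeline→Machine M5 (1889 ops/s), Juno→Machine M1 (2357 ops/s), Brightly→Machine M7 (2116 ops/s), Apex→Machine M3 (1825 ops/s), Granite→Machine M6 (2368 ops/s), Pioneer→Machine M2 (2336 ops/s) — total 1889+2357+2116+1825+2368+2336 = 12891 ops/s.
Column-greedy (each instance in turn goes to its best remaining tenant) gives 12665 ops/s, worse by 226.
Next-best assignment: Ridgeline→Machine M5, Juno→Machine M3, Brightly→Machine M1, Apex→Machine M7, Granite→Machine M6, Pioneer→Machine M2 = 12847 ops/s.
Swapping Granite↔Pioneer (Granite→Machine M2 2136 ops/s, Pioneer→Machine M6 1419 ops/s) loses 1149.
Every other assignment is strictly worse.

Max total: 12891 ops/s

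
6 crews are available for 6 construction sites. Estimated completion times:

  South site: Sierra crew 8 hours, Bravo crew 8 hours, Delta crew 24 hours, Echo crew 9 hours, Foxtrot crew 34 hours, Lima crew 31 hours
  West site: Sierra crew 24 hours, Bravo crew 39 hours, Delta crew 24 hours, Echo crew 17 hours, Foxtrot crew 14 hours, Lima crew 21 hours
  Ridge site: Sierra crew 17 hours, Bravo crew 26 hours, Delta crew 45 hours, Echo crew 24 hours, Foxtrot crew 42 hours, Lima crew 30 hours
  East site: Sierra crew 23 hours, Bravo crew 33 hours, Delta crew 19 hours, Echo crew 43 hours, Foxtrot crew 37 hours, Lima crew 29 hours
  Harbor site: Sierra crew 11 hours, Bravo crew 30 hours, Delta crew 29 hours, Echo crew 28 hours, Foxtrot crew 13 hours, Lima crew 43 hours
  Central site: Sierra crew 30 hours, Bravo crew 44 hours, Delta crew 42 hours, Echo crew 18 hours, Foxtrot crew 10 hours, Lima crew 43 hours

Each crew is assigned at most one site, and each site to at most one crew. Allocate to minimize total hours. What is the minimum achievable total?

Optimal: Sierra crew→Harbor site (11 hours), Bravo crew→South site (8 hours), Delta crew→East site (19 hours), Echo crew→Ridge site (24 hours), Foxtrot crew→Central site (10 hours), Lima crew→West site (21 hours) — total 11+8+19+24+10+21 = 93 hours.
Column-greedy (each site in turn goes to its cheapest remaining crew) gives 138 hours, worse by 45.
Next-best assignment: Sierra crew→Harbor site, Bravo crew→South site, Delta crew→East site, Echo crew→West site, Foxtrot crew→Central site, Lima crew→Ridge site = 95 hours.

Min total: 93 hours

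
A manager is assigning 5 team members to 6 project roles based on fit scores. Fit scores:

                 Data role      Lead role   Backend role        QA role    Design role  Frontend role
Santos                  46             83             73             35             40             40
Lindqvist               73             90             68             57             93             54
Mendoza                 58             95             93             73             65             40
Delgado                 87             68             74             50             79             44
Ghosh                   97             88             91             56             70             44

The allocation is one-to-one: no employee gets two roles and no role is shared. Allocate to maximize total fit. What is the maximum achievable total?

Maximum total: 427 pts

Optimal: Santos→Lead role (83 pts), Lindqvist→Design role (93 pts), Mendoza→QA role (73 pts), Delgado→Data role (87 pts), Ghosh→Backend role (91 pts) — total 83+93+73+87+91 = 427 pts.
Row-greedy (each employee in turn takes its best remaining role) gives 412 pts, worse by 15.
Next-best assignment: Santos→Lead role, Lindqvist→Design role, Mendoza→QA role, Delgado→Backend role, Ghosh→Data role = 420 pts.
Swapping Santos↔Ghosh (Santos→Backend role 73 pts, Ghosh→Lead role 88 pts) loses 13.
No other one-to-one assignment exceeds 427 pts.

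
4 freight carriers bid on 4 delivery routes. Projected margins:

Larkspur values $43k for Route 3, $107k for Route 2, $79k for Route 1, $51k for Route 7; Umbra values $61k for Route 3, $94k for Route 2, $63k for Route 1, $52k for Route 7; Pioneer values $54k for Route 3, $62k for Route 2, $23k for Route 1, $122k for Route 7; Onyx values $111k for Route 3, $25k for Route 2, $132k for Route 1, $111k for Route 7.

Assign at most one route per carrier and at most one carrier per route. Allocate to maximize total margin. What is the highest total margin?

Optimal: Larkspur→Route 2 ($107k), Umbra→Route 3 ($61k), Pioneer→Route 7 ($122k), Onyx→Route 1 ($132k) — total 107+61+122+132 = $422k.
Row-greedy (each carrier in turn takes its best remaining route) gives $403k, worse by 19.
Next-best assignment: Larkspur→Route 1, Umbra→Route 2, Pioneer→Route 7, Onyx→Route 3 = $406k.
No other one-to-one assignment exceeds $422k.

Max total: $422k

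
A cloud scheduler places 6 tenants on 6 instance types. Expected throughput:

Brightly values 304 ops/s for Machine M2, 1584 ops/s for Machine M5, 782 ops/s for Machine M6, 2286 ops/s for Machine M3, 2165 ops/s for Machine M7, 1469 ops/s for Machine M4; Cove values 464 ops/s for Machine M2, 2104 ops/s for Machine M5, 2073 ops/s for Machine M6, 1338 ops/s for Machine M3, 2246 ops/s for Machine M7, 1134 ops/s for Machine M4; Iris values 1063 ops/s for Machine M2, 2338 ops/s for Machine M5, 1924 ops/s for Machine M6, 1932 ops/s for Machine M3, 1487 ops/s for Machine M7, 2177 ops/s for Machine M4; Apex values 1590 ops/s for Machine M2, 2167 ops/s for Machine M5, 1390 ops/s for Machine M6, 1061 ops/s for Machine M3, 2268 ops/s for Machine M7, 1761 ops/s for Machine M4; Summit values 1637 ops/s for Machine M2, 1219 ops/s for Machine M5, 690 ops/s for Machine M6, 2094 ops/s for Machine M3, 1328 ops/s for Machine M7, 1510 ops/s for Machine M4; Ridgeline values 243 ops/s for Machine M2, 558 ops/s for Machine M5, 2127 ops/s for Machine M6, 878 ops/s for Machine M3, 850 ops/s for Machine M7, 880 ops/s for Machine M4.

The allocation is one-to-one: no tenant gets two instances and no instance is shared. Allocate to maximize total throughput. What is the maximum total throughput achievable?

Maximum total: 12640 ops/s

Treat this as an assignment problem: match each tenant to one instance.
Optimal: Brightly→Machine M3 (2286 ops/s), Cove→Machine M7 (2246 ops/s), Iris→Machine M4 (2177 ops/s), Apex→Machine M5 (2167 ops/s), Summit→Machine M2 (1637 ops/s), Ridgeline→Machine M6 (2127 ops/s) — total 2286+2246+2177+2167+1637+2127 = 12640 ops/s.
Column-greedy (each instance in turn goes to its best remaining tenant) gives 11790 ops/s, worse by 850.
Checked against all permutations: 12640 ops/s is optimal.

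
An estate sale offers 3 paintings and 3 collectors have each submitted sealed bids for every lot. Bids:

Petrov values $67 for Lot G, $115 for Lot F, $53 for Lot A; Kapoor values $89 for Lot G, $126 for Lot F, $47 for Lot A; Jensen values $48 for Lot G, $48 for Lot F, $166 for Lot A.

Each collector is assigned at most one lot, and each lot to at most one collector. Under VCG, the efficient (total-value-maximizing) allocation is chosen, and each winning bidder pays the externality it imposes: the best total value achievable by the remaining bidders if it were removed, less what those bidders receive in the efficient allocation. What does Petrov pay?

Petrov pays $37.

Efficient allocation: Petrov→Lot F ($115), Kapoor→Lot G ($89), Jensen→Lot A ($166); total welfare W = $370.
Petrov receives Lot F at value $115, so the others get W − 115 = $255.
Without Petrov: best allocation of the remaining 2 bidders over all 3 lots is Kapoor→Lot F ($126), Jensen→Lot A ($166), total $292.
VCG payment = (others' best without Petrov) − (others' welfare with Petrov) = 292 − 255 = $37.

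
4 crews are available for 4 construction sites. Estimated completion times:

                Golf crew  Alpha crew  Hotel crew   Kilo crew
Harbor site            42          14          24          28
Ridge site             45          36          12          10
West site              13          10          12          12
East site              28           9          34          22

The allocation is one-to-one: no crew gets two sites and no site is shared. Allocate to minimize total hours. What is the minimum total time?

Optimal: Golf crew→West site (13 hours), Alpha crew→East site (9 hours), Hotel crew→Harbor site (24 hours), Kilo crew→Ridge site (10 hours) — total 13+9+24+10 = 56 hours.
Row-greedy (each crew in turn takes its cheapest remaining site) gives 62 hours, worse by 6.
Next-best assignment: Golf crew→West site, Alpha crew→Harbor site, Hotel crew→Ridge site, Kilo crew→East site = 61 hours.
Every other assignment is strictly worse.

Min total: 56 hours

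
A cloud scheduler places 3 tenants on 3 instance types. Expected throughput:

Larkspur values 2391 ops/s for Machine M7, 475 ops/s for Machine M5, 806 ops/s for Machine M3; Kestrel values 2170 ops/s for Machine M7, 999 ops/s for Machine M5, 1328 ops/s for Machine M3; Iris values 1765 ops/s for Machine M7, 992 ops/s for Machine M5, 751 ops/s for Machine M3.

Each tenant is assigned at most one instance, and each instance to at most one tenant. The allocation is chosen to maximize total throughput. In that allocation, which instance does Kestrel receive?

Kestrel receives Machine M3.

Optimal: Larkspur→Machine M7 (2391 ops/s), Kestrel→Machine M3 (1328 ops/s), Iris→Machine M5 (992 ops/s) — total 2391+1328+992 = 4711 ops/s.
Column-greedy (each instance in turn goes to its best remaining tenant) gives 4141 ops/s, worse by 570.
Next-best assignment: Larkspur→Machine M7, Kestrel→Machine M5, Iris→Machine M3 = 4141 ops/s.
Kestrel's own top instance is Machine M7 (2170 ops/s), but forcing Kestrel→Machine M7 and reassigning the rest optimally gives only 3968 ops/s — worse by 743.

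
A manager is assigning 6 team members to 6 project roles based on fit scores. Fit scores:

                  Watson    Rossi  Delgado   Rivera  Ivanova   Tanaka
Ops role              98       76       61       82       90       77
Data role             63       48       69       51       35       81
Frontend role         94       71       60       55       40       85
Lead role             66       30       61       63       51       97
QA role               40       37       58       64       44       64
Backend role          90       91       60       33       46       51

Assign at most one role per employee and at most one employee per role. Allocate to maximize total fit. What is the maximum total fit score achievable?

Optimal: Watson→Frontend role (94 pts), Rossi→Backend role (91 pts), Delgado→Data role (69 pts), Rivera→QA role (64 pts), Ivanova→Ops role (90 pts), Tanaka→Lead role (97 pts) — total 94+91+69+64+90+97 = 505 pts.
Max-entry greedy (repeatedly take the single best remaining cell) gives 459 pts, worse by 46.
Checked against all permutations: 505 pts is optimal.

Max total: 505 pts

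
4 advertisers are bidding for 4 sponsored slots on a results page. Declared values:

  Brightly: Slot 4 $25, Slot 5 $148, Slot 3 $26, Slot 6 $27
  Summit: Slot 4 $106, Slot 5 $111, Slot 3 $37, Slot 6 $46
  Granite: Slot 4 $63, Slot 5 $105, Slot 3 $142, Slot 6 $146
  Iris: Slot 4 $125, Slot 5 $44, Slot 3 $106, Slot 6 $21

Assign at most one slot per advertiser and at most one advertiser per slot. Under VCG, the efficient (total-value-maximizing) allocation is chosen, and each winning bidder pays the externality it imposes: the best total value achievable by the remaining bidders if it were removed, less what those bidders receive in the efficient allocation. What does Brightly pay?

Brightly pays $24.

Efficient allocation: Brightly→Slot 5 ($148), Summit→Slot 4 ($106), Granite→Slot 6 ($146), Iris→Slot 3 ($106); total welfare W = $506.
Brightly receives Slot 5 at value $148, so the others get W − 148 = $358.
Without Brightly: best allocation of the remaining 3 bidders over all 4 slots is Summit→Slot 5 ($111), Granite→Slot 6 ($146), Iris→Slot 4 ($125), total $382.
VCG payment = (others' best without Brightly) − (others' welfare with Brightly) = 382 − 358 = $24.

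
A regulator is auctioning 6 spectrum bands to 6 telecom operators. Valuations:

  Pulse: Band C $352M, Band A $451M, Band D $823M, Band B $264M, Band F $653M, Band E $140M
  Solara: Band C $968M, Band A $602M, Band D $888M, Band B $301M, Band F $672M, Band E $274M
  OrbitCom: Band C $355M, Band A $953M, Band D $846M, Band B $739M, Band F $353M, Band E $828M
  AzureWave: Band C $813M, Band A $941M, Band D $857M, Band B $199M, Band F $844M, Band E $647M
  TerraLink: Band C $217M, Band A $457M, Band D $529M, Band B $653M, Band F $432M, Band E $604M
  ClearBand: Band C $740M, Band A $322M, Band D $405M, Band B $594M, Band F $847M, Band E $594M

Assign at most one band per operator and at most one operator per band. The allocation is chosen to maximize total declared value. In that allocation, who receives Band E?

OrbitCom receives Band E.

Optimal: Pulse→Band D ($823M), Solara→Band C ($968M), OrbitCom→Band E ($828M), AzureWave→Band A ($941M), TerraLink→Band B ($653M), ClearBand→Band F ($847M) — total 823+968+828+941+653+847 = $5060M.
Row-greedy (each operator in turn takes its best remaining band) gives $4835M, worse by 225.
Swapping TerraLink↔OrbitCom (TerraLink→Band E $604M, OrbitCom→Band B $739M) loses 138.
OrbitCom's own top band is Band A ($953M), but forcing OrbitCom→Band A and reassigning the rest optimally gives only $4891M — worse by 169.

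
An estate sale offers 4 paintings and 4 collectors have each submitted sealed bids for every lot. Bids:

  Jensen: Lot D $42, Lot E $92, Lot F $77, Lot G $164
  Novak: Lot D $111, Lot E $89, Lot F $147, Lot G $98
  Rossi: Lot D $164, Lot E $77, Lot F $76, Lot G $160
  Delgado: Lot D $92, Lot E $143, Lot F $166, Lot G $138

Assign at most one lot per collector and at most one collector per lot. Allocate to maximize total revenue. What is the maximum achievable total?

Optimal: Jensen→Lot G ($164), Novak→Lot F ($147), Rossi→Lot D ($164), Delgado→Lot E ($143) — total 164+147+164+143 = $618.
Every other assignment is strictly worse.

Max total: $618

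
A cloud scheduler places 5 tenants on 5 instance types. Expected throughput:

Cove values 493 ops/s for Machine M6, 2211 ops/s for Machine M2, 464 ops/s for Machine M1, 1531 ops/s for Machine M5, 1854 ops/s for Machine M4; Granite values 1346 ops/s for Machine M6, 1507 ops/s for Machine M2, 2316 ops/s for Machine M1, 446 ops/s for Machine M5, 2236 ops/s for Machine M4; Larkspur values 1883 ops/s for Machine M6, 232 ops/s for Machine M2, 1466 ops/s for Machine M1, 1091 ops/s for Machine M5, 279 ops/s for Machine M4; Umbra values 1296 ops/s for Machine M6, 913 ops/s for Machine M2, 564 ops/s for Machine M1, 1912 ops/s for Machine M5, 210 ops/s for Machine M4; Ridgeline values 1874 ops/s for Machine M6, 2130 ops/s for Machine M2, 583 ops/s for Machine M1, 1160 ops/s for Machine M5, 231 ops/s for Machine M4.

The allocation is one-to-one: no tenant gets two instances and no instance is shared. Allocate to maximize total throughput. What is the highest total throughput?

Maximum total: 10095 ops/s

Treat this as an assignment problem: match each tenant to one instance.
Optimal: Cove→Machine M4 (1854 ops/s), Granite→Machine M1 (2316 ops/s), Larkspur→Machine M6 (1883 ops/s), Umbra→Machine M5 (1912 ops/s), Ridgeline→Machine M2 (2130 ops/s) — total 1854+2316+1883+1912+2130 = 10095 ops/s.
Max-entry greedy (repeatedly take the single best remaining cell) gives 8553 ops/s, worse by 1542.
Next-best assignment: Cove→Machine M2, Granite→Machine M4, Larkspur→Machine M1, Umbra→Machine M5, Ridgeline→Machine M6 = 9699 ops/s.
Every other assignment is strictly worse.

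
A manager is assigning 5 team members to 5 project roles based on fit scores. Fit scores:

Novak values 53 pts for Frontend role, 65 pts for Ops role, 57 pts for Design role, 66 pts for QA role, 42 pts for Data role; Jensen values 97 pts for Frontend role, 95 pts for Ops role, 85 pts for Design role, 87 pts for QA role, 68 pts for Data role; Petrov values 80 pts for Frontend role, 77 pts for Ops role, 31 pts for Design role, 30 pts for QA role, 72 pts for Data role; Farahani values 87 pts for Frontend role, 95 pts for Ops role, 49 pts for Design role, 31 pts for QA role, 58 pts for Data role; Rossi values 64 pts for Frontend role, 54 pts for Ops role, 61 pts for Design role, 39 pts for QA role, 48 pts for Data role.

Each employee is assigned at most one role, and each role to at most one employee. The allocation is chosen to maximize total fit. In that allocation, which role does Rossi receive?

Optimal: Novak→QA role (66 pts), Jensen→Frontend role (97 pts), Petrov→Data role (72 pts), Farahani→Ops role (95 pts), Rossi→Design role (61 pts) — total 66+97+72+95+61 = 391 pts.
Row-greedy (each employee in turn takes its best remaining role) gives 359 pts, worse by 32.
Next-best assignment: Novak→QA role, Jensen→Design role, Petrov→Data role, Farahani→Ops role, Rossi→Frontend role = 382 pts.
Rossi's own top role is Frontend role (64 pts), but forcing Rossi→Frontend role and reassigning the rest optimally gives only 382 pts — worse by 9.

Rossi receives Design role.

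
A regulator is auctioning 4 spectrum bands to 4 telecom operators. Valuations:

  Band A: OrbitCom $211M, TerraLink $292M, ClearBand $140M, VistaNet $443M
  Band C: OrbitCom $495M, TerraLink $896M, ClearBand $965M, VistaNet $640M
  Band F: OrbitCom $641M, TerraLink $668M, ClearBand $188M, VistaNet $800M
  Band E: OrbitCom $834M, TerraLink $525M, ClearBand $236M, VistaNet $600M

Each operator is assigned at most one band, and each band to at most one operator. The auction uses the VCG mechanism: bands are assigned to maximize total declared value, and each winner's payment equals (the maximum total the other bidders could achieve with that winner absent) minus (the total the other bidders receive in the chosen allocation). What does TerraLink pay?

TerraLink pays $357M.

Efficient allocation: OrbitCom→Band E ($834M), TerraLink→Band F ($668M), ClearBand→Band C ($965M), VistaNet→Band A ($443M); total welfare W = $2910M.
TerraLink receives Band F at value $668M, so the others get W − 668 = $2242M.
Without TerraLink: best allocation of the remaining 3 bidders over all 4 bands is OrbitCom→Band E ($834M), ClearBand→Band C ($965M), VistaNet→Band F ($800M), total $2599M.
VCG payment = (others' best without TerraLink) − (others' welfare with TerraLink) = 2599 − 2242 = $357M.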